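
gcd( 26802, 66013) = 1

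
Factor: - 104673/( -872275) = 3^1*5^(-2 ) = 3/25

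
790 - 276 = 514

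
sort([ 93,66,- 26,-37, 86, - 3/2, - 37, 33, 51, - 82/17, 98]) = [ - 37, - 37, - 26, - 82/17, - 3/2,33,51,66, 86, 93, 98 ] 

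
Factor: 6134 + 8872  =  2^1 * 3^1 * 41^1*61^1  =  15006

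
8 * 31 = 248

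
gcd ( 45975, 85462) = 1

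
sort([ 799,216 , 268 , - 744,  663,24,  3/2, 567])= [-744, 3/2,24, 216, 268,567 , 663,799]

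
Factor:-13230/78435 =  - 2^1*7^1* 83^( - 1) = - 14/83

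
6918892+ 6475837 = 13394729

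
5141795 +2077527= 7219322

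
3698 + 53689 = 57387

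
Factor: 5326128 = 2^4*3^3*12329^1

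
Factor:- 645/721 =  - 3^1*5^1 * 7^( - 1)*43^1*103^( - 1)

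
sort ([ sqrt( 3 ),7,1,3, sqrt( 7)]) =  [1,sqrt( 3), sqrt( 7),3,7]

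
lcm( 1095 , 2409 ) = 12045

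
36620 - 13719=22901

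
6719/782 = 8 + 463/782= 8.59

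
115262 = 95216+20046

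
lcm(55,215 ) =2365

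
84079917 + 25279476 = 109359393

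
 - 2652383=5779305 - 8431688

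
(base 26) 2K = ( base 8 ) 110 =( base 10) 72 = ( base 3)2200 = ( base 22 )36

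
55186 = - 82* ( - 673 ) 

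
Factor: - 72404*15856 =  - 2^6*23^1 * 787^1*991^1= - 1148037824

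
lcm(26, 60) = 780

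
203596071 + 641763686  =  845359757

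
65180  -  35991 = 29189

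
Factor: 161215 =5^1 * 19^1 * 1697^1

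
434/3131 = 14/101 =0.14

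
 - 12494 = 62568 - 75062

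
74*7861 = 581714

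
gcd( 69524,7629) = 1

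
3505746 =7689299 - 4183553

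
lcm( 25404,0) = 0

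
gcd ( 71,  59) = 1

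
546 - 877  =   - 331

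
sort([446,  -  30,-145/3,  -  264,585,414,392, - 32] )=[-264, - 145/3,-32, - 30,392,  414, 446, 585 ] 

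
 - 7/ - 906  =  7/906  =  0.01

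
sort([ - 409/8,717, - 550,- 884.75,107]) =[ - 884.75, - 550,-409/8  ,  107,717 ]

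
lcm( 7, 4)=28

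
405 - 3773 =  - 3368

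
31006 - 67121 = -36115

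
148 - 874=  - 726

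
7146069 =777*9197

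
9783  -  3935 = 5848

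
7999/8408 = 7999/8408  =  0.95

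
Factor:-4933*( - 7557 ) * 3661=3^1 * 7^1*  11^1*229^1 * 523^1*4933^1 = 136477251141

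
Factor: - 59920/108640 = -2^( - 1 )*97^( - 1)*107^1=- 107/194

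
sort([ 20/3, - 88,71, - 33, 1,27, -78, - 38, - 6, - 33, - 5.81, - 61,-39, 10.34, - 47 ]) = [ - 88, - 78, - 61, - 47, - 39 , - 38, - 33, - 33, - 6, - 5.81,  1 , 20/3, 10.34,27,  71 ]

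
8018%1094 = 360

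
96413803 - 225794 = 96188009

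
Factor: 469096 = 2^3*191^1*307^1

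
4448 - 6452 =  - 2004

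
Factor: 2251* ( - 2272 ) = -5114272 = - 2^5* 71^1*2251^1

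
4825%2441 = 2384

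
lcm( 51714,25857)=51714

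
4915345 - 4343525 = 571820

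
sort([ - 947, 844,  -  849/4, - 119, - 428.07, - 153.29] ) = [ - 947, - 428.07, - 849/4, - 153.29, - 119,844 ] 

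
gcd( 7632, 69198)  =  6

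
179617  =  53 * 3389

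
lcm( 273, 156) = 1092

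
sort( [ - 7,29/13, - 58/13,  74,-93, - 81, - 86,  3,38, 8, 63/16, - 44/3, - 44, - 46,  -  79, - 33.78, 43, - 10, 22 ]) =[-93,-86, - 81, - 79, - 46,  -  44, - 33.78 ,-44/3, - 10, - 7,-58/13,  29/13,3, 63/16,8,22, 38, 43,74] 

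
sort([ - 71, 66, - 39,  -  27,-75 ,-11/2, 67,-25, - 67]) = [-75, - 71,- 67, - 39 , - 27, - 25, - 11/2,  66,67 ] 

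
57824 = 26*2224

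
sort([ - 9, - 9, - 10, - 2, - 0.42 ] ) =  [ - 10, -9,-9, - 2, - 0.42]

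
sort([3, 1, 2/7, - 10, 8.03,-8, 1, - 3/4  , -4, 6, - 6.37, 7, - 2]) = [-10, - 8,  -  6.37, - 4,- 2, - 3/4, 2/7  ,  1, 1, 3 , 6, 7, 8.03]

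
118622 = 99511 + 19111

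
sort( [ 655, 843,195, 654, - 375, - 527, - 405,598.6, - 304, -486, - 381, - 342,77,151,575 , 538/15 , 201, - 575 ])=[ - 575, - 527 , - 486, - 405, - 381,-375, - 342 , - 304,538/15, 77,151, 195,201,575, 598.6,654 , 655,843 ] 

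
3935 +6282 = 10217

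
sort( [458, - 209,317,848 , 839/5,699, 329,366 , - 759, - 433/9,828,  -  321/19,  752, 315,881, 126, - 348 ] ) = [-759,  -  348,- 209,-433/9, - 321/19,126,839/5, 315,317, 329, 366,458  ,  699, 752,828, 848, 881 ]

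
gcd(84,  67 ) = 1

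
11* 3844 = 42284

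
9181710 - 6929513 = 2252197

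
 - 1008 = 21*( - 48)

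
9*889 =8001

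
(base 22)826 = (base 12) 232A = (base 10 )3922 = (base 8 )7522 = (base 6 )30054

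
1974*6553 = 12935622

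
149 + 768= 917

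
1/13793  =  1/13793 = 0.00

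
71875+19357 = 91232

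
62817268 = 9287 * 6764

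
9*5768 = 51912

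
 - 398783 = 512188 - 910971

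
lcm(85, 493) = 2465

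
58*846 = 49068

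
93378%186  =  6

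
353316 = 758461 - 405145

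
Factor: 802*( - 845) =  - 2^1*5^1* 13^2 * 401^1 = - 677690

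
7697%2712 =2273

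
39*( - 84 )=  - 3276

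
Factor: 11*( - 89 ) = - 11^1*89^1 = - 979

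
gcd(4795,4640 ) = 5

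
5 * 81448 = 407240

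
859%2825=859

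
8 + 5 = 13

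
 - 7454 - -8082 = 628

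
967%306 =49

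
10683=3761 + 6922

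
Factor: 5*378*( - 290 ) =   -  548100 = -2^2*3^3*5^2*7^1*29^1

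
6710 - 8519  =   - 1809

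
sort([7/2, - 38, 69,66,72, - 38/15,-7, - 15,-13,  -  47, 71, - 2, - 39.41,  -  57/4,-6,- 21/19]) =[ - 47,-39.41, - 38, - 15, - 57/4, - 13, - 7, -6,  -  38/15, - 2, - 21/19,7/2, 66, 69, 71,  72]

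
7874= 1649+6225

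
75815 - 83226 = -7411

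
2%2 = 0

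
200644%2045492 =200644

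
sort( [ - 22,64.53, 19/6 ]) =[ - 22,19/6, 64.53] 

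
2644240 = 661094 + 1983146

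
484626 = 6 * 80771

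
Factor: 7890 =2^1*3^1*5^1*263^1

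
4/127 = 4/127=0.03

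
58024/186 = 311 + 89/93 = 311.96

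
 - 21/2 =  - 11+ 1/2 = -10.50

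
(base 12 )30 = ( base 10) 36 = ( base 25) 1B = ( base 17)22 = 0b100100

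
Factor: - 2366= - 2^1*7^1*13^2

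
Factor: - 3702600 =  - 2^3 * 3^2 * 5^2*11^2 * 17^1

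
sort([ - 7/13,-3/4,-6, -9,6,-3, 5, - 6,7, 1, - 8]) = [-9,-8, -6,  -  6, - 3,-3/4, - 7/13,1,5,6,7] 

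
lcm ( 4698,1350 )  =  117450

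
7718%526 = 354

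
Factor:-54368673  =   - 3^1*18122891^1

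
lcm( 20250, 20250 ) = 20250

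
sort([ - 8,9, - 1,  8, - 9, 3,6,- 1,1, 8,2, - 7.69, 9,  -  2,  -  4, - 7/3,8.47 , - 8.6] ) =[ - 9, - 8.6, - 8 ,-7.69,  -  4, - 7/3 ,- 2 , - 1, - 1,1, 2,3,6,8,  8,  8.47 , 9, 9] 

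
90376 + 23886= 114262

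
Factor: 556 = 2^2*139^1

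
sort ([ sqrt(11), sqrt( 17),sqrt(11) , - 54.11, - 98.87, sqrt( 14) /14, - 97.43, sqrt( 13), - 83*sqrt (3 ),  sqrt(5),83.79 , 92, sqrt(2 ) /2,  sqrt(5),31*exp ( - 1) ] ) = [ - 83 * sqrt(3), - 98.87, - 97.43, - 54.11,sqrt(14)/14 , sqrt( 2)/2, sqrt(5), sqrt ( 5), sqrt(11), sqrt(11) , sqrt( 13 ), sqrt(17), 31*exp( - 1), 83.79,92] 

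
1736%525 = 161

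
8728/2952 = 1091/369= 2.96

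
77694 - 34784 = 42910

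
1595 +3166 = 4761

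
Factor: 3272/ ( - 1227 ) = -2^3*3^(  -  1 ) = - 8/3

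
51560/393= 131 + 77/393 = 131.20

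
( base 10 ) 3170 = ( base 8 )6142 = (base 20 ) 7IA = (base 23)5MJ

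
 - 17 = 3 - 20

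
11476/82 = 5738/41 =139.95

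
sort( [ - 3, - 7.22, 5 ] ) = [ - 7.22, - 3  ,  5 ] 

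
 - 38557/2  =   - 19279 + 1/2 = - 19278.50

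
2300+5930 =8230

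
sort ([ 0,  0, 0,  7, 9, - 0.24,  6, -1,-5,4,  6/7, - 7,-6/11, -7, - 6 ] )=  [ - 7, - 7 , - 6, - 5, - 1, - 6/11,- 0.24, 0,  0, 0, 6/7,  4,6, 7,9]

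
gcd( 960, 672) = 96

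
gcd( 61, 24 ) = 1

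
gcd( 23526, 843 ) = 3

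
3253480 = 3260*998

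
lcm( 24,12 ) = 24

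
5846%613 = 329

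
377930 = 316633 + 61297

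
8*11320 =90560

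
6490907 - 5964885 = 526022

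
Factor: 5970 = 2^1*3^1*5^1*199^1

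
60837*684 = 41612508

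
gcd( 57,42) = 3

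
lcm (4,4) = 4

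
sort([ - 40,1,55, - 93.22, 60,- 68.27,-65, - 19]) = [ - 93.22, -68.27, - 65, - 40,- 19, 1, 55, 60]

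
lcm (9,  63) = 63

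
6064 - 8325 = -2261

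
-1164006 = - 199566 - 964440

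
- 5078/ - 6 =846 + 1/3 = 846.33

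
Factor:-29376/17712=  - 68/41 = - 2^2 * 17^1*41^( - 1)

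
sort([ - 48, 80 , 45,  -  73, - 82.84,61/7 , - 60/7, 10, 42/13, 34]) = [ - 82.84, - 73, -48, - 60/7,42/13, 61/7, 10,34, 45,80]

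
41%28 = 13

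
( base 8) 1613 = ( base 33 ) RG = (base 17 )326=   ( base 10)907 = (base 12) 637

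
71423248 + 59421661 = 130844909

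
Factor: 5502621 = 3^1  *1834207^1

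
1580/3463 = 1580/3463=   0.46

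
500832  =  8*62604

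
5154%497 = 184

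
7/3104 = 7/3104 = 0.00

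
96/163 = 96/163= 0.59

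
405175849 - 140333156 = 264842693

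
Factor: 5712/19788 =2^2*7^1*97^( - 1) = 28/97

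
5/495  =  1/99 =0.01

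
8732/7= 8732/7 = 1247.43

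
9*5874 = 52866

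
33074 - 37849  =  - 4775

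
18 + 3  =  21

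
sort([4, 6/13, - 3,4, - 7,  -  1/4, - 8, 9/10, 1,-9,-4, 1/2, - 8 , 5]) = [ - 9, - 8,-8, - 7, - 4,-3,-1/4, 6/13, 1/2, 9/10, 1, 4, 4,  5]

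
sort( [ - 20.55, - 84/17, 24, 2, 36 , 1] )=[ - 20.55, - 84/17,  1,2, 24, 36]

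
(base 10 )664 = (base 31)LD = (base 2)1010011000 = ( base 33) k4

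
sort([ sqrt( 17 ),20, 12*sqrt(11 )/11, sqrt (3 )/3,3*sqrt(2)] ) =[ sqrt ( 3 )/3 , 12*sqrt(11)/11,sqrt(17 ), 3 * sqrt(2 ), 20 ]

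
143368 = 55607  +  87761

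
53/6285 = 53/6285 = 0.01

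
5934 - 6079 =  - 145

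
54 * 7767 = 419418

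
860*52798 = 45406280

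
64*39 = 2496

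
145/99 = 145/99 = 1.46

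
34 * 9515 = 323510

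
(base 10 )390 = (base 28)DQ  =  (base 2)110000110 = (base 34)bg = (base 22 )HG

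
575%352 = 223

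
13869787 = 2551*5437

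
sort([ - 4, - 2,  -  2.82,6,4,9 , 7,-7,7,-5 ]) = [  -  7, - 5, -4, - 2.82, - 2,4,6,7, 7,9 ]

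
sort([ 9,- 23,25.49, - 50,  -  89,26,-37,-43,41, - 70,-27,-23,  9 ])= [ - 89, - 70, - 50, - 43, - 37,  -  27, - 23, - 23,9,9,25.49,  26,41] 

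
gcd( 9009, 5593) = 7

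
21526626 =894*24079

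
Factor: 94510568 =2^3*31^1*179^1*  2129^1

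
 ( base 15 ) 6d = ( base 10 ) 103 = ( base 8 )147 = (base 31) 3A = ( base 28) 3J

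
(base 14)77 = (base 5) 410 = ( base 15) 70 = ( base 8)151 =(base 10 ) 105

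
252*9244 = 2329488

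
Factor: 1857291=3^1*83^1*7459^1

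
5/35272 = 5/35272= 0.00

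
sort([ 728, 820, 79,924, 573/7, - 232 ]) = [ - 232,79,573/7,728, 820, 924]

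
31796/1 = 31796 = 31796.00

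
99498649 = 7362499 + 92136150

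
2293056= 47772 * 48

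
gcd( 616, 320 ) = 8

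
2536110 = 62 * 40905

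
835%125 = 85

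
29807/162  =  183 + 161/162 = 183.99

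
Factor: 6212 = 2^2*1553^1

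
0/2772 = 0 = 0.00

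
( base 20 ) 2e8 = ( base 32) 120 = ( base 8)2100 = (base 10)1088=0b10001000000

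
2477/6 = 2477/6 = 412.83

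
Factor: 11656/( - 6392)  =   - 17^( - 1)*31^1 = - 31/17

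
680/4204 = 170/1051 = 0.16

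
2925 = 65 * 45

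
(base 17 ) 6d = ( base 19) 61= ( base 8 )163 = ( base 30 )3p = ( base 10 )115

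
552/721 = 552/721 = 0.77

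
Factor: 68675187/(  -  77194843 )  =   - 3^1*7^1*11^(  -  1)*307^(-1)*22859^( - 1 )* 3270247^1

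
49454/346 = 24727/173 = 142.93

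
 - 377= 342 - 719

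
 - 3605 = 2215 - 5820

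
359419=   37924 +321495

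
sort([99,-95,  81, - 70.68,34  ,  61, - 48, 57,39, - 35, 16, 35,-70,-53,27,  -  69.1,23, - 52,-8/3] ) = [  -  95,- 70.68, - 70, - 69.1, - 53, -52,  -  48, - 35,  -  8/3,16, 23, 27, 34, 35, 39, 57, 61,81,99] 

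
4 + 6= 10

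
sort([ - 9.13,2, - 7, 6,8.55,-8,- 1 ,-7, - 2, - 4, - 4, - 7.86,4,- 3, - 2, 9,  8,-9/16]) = [ - 9.13, - 8,  -  7.86 ,-7, - 7 ,  -  4 , - 4, - 3, - 2, - 2, - 1, - 9/16,  2, 4,  6,8,8.55, 9] 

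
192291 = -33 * ( -5827) 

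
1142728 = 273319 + 869409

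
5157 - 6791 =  - 1634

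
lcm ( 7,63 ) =63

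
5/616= 5/616 =0.01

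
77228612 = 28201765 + 49026847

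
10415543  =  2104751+8310792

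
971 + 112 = 1083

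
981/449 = 2+83/449 = 2.18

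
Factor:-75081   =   - 3^1*29^1*863^1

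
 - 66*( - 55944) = 3692304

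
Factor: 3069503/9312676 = 2^( -2)*17^1 * 103^1*1753^1*2328169^( - 1)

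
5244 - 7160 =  - 1916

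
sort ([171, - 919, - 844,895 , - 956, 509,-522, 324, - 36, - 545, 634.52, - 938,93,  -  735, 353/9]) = [ - 956, - 938, - 919, - 844, - 735, - 545, - 522, - 36, 353/9, 93,171,324,509, 634.52, 895]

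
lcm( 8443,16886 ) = 16886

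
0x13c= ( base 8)474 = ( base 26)C4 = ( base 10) 316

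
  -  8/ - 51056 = 1/6382 = 0.00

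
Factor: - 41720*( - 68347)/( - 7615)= - 570287368/1523 = - 2^3*7^1*  41^1*149^1*1523^( - 1 )*1667^1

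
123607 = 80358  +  43249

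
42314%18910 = 4494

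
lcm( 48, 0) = 0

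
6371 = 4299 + 2072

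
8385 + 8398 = 16783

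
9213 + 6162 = 15375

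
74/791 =74/791 = 0.09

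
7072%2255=307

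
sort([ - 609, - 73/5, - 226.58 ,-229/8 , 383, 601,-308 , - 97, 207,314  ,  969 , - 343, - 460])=[ - 609,  -  460 , - 343, - 308,  -  226.58,- 97,  -  229/8, - 73/5 , 207,314 , 383,  601 , 969] 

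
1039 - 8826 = -7787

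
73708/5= 73708/5= 14741.60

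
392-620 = -228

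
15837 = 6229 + 9608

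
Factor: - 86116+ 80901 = -5215= - 5^1*7^1*149^1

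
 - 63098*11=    - 694078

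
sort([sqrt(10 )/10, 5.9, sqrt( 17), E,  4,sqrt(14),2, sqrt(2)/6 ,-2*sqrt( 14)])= [-2 *sqrt (14 ),  sqrt(2 ) /6,sqrt ( 10 ) /10, 2,E,sqrt ( 14 ),4, sqrt(17),5.9]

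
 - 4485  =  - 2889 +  - 1596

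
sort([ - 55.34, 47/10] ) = [- 55.34,47/10]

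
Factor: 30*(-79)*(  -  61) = 2^1*3^1*5^1*61^1 * 79^1= 144570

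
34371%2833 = 375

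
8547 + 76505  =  85052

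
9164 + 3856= 13020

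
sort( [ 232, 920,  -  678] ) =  [ - 678,232,920] 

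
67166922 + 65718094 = 132885016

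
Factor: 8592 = 2^4*3^1*179^1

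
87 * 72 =6264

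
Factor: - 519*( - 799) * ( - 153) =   -  63446193 =- 3^3 * 17^2*47^1 *173^1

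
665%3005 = 665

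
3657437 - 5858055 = -2200618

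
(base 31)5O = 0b10110011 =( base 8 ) 263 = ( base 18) 9h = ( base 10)179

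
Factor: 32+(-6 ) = 2^1*13^1= 26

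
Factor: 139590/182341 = 2^1*3^3*5^1  *11^1*47^1*182341^( - 1 ) 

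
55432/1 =55432 = 55432.00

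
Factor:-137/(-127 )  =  127^( - 1)*137^1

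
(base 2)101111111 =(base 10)383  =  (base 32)bv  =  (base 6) 1435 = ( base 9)465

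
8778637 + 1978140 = 10756777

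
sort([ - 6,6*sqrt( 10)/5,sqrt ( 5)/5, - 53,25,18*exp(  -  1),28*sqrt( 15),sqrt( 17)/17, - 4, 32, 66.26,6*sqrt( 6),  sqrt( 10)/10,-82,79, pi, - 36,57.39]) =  [ - 82, - 53, - 36  ,  -  6,  -  4, sqrt( 17)/17 , sqrt( 10 ) /10,sqrt( 5 ) /5, pi , 6 * sqrt( 10)/5,  18*exp(-1 ), 6*sqrt( 6) , 25 , 32, 57.39, 66.26 , 79,  28*sqrt( 15)]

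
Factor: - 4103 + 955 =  - 2^2*787^1 = -3148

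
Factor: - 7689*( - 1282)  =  9857298 = 2^1*3^1*11^1*233^1*641^1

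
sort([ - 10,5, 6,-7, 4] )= [-10, - 7, 4, 5 , 6]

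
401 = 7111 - 6710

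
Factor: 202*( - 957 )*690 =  - 133386660 = - 2^2*3^2*5^1*11^1*23^1*29^1*101^1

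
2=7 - 5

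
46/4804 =23/2402 = 0.01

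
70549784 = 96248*733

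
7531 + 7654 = 15185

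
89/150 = 89/150 = 0.59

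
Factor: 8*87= 696 = 2^3 * 3^1*29^1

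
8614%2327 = 1633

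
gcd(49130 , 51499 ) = 1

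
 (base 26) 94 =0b11101110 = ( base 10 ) 238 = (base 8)356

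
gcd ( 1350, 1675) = 25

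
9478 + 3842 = 13320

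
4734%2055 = 624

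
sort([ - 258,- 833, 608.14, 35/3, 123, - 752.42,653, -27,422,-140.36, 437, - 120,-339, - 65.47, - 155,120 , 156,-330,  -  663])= [- 833,-752.42, - 663, - 339, - 330, - 258,-155, - 140.36, - 120, -65.47, - 27,35/3,120,123,156,422,437, 608.14,  653] 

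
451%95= 71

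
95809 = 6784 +89025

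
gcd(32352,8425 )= 337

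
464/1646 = 232/823 = 0.28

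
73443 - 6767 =66676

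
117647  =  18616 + 99031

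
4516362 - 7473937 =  -2957575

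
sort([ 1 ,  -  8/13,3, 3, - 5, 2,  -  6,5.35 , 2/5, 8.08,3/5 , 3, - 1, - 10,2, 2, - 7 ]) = [  -  10, - 7, - 6, - 5, - 1, - 8/13, 2/5,3/5,1,2, 2,2,3,3,3,5.35,8.08 ]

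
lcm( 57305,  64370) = 4699010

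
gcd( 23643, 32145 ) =3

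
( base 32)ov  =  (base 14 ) 411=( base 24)197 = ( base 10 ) 799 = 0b1100011111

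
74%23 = 5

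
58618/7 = 8374 = 8374.00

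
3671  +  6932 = 10603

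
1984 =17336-15352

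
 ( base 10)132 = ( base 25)57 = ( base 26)52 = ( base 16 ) 84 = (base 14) 96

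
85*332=28220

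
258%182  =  76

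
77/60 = 1+17/60 = 1.28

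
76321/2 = 76321/2  =  38160.50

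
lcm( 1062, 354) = 1062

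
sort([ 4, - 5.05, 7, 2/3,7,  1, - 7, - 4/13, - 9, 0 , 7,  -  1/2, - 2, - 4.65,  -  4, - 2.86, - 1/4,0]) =[ - 9 , - 7,  -  5.05, - 4.65, - 4, - 2.86, - 2, - 1/2, - 4/13 , - 1/4,0, 0,2/3, 1, 4,  7, 7 , 7] 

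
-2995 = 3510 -6505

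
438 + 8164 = 8602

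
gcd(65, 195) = 65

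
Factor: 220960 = 2^5*5^1 *1381^1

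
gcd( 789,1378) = 1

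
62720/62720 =1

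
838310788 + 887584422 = 1725895210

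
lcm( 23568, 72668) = 872016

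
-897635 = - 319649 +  - 577986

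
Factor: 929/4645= 5^(-1) =1/5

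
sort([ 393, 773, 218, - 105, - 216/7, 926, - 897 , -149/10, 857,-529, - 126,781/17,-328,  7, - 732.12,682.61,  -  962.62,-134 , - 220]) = [ - 962.62 , - 897, - 732.12, - 529,-328,  -  220,-134, - 126, - 105, - 216/7,  -  149/10,7,781/17,218,393,  682.61,773,857,926] 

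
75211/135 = 75211/135 = 557.12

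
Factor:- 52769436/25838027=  - 2^2*3^1*4397453^1*25838027^( - 1 )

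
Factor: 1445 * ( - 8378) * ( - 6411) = 2^1*3^1 * 5^1*17^2 *59^1*71^1 * 2137^1 =77612912310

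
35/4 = 35/4  =  8.75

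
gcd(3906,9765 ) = 1953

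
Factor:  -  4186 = - 2^1*7^1* 13^1*23^1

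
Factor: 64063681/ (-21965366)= - 2^( - 1)*11^1*151^( - 1 )*72733^( - 1) * 5823971^1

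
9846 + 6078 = 15924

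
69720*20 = 1394400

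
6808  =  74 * 92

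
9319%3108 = 3103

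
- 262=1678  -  1940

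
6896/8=862= 862.00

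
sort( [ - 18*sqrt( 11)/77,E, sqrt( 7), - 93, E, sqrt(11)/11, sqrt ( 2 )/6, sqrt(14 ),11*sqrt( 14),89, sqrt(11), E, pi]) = [-93 ,-18*sqrt( 11) /77, sqrt( 2 )/6, sqrt(11) /11, sqrt( 7 ) , E, E, E,pi,sqrt(11), sqrt (14), 11*sqrt(14) , 89 ] 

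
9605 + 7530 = 17135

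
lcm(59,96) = 5664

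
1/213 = 1/213 = 0.00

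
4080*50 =204000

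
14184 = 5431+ 8753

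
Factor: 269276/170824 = 2^( - 1)*7^1*59^1*131^(-1) = 413/262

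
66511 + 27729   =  94240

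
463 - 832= - 369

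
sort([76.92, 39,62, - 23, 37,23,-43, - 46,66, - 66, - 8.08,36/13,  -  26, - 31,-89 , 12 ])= [ - 89, - 66,- 46, - 43,  -  31, - 26,-23, - 8.08,36/13,12,23,  37,39 , 62,66,76.92]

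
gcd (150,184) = 2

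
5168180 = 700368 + 4467812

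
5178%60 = 18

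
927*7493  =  6946011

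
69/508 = 69/508 = 0.14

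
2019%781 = 457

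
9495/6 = 1582 + 1/2 = 1582.50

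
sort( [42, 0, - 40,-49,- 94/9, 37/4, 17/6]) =[ - 49, - 40, - 94/9, 0 , 17/6, 37/4 , 42 ]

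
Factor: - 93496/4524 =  - 62/3 = - 2^1*3^( - 1)*31^1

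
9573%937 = 203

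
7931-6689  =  1242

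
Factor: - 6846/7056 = -163/168 = - 2^( - 3) *3^ (  -  1)*7^( - 1)*163^1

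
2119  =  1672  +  447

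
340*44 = 14960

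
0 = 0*287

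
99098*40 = 3963920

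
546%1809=546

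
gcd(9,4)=1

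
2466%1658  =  808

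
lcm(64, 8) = 64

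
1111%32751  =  1111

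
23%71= 23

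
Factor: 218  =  2^1*109^1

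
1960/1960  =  1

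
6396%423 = 51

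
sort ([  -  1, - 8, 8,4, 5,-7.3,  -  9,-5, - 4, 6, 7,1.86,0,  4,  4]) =[ - 9, - 8,  -  7.3,-5, - 4,-1, 0,  1.86,4,4, 4,5,  6, 7,8]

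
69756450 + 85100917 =154857367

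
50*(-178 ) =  - 8900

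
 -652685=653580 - 1306265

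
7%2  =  1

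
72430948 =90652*799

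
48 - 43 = 5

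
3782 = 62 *61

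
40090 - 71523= -31433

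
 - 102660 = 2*( - 51330) 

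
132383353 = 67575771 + 64807582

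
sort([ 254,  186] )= [ 186, 254 ]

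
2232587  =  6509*343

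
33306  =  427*78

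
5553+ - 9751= - 4198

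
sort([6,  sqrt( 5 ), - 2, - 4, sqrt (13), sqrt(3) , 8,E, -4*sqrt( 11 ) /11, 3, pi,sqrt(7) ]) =[ - 4,- 2, - 4*  sqrt (11 ) /11, sqrt(3 ), sqrt(5 ), sqrt(7),E , 3, pi,sqrt(13), 6, 8 ]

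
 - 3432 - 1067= -4499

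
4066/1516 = 2033/758 = 2.68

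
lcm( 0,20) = 0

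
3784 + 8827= 12611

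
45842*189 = 8664138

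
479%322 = 157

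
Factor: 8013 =3^1*2671^1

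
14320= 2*7160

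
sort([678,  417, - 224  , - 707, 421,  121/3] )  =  [ - 707, - 224, 121/3, 417,  421,678] 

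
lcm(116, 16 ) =464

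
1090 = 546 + 544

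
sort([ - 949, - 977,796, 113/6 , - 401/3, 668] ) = [ - 977, - 949, - 401/3, 113/6, 668, 796]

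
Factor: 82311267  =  3^1*27437089^1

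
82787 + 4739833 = 4822620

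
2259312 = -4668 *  ( - 484 ) 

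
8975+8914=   17889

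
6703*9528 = 63866184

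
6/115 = 6/115=0.05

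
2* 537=1074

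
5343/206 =5343/206 = 25.94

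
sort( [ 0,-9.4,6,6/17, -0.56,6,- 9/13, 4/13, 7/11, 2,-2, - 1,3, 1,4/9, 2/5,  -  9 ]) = [ - 9.4, -9,- 2, - 1, - 9/13 , - 0.56, 0,4/13, 6/17,2/5 , 4/9,7/11,1, 2, 3, 6, 6 ] 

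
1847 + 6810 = 8657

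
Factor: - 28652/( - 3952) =2^( -2)*29^1 = 29/4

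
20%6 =2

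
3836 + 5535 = 9371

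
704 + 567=1271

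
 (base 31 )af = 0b101000101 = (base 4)11011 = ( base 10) 325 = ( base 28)BH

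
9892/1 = 9892 = 9892.00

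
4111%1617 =877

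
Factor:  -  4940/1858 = -2^1*5^1*13^1*19^1*929^( - 1 ) = -2470/929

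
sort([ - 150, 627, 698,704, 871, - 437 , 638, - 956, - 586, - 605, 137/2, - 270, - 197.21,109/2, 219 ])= [ - 956, - 605, - 586,  -  437, - 270, - 197.21,  -  150, 109/2,137/2, 219, 627,638, 698,704,871] 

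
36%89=36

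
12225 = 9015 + 3210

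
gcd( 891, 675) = 27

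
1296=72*18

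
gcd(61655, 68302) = 1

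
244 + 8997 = 9241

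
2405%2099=306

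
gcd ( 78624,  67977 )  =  819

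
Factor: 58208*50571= 2^5*3^3 * 17^1*107^1 * 1873^1 = 2943636768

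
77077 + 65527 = 142604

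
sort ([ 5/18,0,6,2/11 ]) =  [0, 2/11,5/18 , 6 ] 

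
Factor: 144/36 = 4 = 2^2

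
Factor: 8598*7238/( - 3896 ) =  - 15558081/974 = - 2^ ( -1)*3^1 * 7^1*11^1*47^1*487^( - 1 )*1433^1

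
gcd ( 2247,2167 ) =1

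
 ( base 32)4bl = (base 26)6fn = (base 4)1011311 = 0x1175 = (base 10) 4469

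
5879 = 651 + 5228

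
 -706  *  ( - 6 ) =4236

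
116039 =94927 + 21112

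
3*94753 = 284259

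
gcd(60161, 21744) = 1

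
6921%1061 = 555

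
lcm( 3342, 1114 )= 3342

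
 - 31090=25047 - 56137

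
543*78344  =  42540792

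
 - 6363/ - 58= 109 + 41/58 = 109.71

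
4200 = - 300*( - 14 )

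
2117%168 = 101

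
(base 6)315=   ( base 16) 77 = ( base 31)3Q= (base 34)3h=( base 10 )119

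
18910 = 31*610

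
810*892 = 722520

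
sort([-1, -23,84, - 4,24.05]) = [ - 23,-4,-1, 24.05,84 ] 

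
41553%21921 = 19632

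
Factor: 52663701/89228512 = 2^( - 5)*3^1*17^( - 1 )*211^1 * 271^1  *  307^1*164023^( - 1)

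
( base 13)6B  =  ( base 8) 131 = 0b1011001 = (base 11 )81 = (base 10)89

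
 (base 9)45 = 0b101001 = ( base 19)23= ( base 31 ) 1A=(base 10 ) 41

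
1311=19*69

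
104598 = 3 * 34866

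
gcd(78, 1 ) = 1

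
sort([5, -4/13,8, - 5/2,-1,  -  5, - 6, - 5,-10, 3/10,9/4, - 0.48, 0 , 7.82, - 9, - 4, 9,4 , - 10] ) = [ - 10, - 10,-9, - 6, - 5,-5, - 4,  -  5/2, - 1, - 0.48,- 4/13, 0, 3/10, 9/4, 4,5,  7.82,8 , 9]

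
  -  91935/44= - 2090+25/44=- 2089.43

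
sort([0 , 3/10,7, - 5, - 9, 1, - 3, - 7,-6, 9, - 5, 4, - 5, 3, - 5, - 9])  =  [ - 9, - 9,-7 , - 6, - 5 ,-5, - 5, - 5, - 3,0, 3/10, 1, 3, 4, 7,9] 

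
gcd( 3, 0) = 3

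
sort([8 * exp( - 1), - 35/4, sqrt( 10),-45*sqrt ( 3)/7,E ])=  [ - 45*sqrt (3)/7 ,-35/4,E,8*exp( - 1 ),sqrt( 10)]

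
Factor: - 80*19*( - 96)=2^9*3^1 * 5^1*19^1 = 145920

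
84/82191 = 28/27397 = 0.00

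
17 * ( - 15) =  - 255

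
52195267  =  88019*593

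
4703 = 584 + 4119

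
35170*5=175850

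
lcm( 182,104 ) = 728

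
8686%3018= 2650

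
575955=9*63995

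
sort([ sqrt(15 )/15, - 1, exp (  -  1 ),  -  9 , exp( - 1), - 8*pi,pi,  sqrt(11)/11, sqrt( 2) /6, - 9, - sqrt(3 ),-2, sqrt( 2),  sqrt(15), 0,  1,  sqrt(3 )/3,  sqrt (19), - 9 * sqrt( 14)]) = [ - 9*sqrt(14),  -  8*pi,  -  9, - 9, - 2,-sqrt( 3 ),-1 , 0, sqrt (2)/6, sqrt( 15) /15,  sqrt( 11 ) /11,exp( - 1 ),exp( - 1),sqrt( 3) /3,1, sqrt( 2 ),pi,sqrt(15 ), sqrt(19)] 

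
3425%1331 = 763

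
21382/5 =4276  +  2/5=4276.40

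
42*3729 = 156618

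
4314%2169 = 2145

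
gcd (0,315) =315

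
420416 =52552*8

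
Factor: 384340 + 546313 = 930653^1  =  930653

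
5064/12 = 422 = 422.00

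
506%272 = 234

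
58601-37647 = 20954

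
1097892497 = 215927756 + 881964741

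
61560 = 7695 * 8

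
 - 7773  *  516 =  - 4010868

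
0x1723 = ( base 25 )9BN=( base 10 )5923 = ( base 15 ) 1b4d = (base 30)6hd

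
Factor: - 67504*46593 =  - 3145213872 = -2^4*  3^2*31^1 * 167^1*4219^1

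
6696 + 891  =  7587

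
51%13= 12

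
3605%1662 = 281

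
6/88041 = 2/29347 = 0.00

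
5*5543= 27715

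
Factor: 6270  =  2^1* 3^1 * 5^1*11^1*19^1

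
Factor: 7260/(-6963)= - 220/211 = - 2^2*5^1*11^1*211^( - 1)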